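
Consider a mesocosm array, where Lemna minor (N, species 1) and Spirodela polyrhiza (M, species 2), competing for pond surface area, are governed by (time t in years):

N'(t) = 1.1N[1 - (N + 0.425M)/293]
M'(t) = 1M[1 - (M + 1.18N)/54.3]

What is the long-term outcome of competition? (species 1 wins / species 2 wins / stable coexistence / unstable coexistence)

species 1 excludes species 2

Compare the nullcline intercepts: K1/α12 = 293/0.425 = 689 > K2 = 54.3; K2/α21 = 54.3/1.18 = 46 < K1 = 293.
Since the inequalities point opposite ways, species 1 can invade but species 2 cannot.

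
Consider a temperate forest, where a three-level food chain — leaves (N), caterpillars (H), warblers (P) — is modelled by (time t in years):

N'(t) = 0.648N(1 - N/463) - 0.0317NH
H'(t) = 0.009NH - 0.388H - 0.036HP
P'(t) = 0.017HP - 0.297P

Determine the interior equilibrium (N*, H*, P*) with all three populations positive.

From dP/dt = 0: 0.017H* = 0.297, so H* = 17.5.
From dN/dt = 0: 0.648(1 - N*/463) = 0.0317·17.5, giving N* = 463·(1 - 0.855) = 67.3.
From dH/dt = 0: 0.009·67.3 - 0.388 = 0.036P*, so P* = 0.218/0.036 = 6.05.

N* ≈ 67.3, H* ≈ 17.5, P* ≈ 6.05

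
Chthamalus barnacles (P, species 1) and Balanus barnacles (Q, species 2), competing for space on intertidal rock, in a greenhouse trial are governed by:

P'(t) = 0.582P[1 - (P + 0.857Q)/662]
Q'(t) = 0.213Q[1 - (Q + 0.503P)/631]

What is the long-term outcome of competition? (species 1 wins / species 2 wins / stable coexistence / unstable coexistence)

Compare the nullcline intercepts: K1/α12 = 662/0.857 = 772 > K2 = 631; K2/α21 = 631/0.503 = 1250 > K1 = 662.
Since both inequalities hold, each species can invade when rare, so the interior equilibrium is stable.

stable coexistence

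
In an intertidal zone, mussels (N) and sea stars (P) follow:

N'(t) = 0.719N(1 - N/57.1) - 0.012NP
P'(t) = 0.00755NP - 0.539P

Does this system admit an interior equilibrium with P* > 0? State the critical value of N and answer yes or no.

The predator equation gives dP/dt > 0 only when N > 0.539/0.00755 = 71.4.
Without the predator, N → K = 57.1. Since 57.1 < 71.4, the predator cannot invade.

Threshold N = 71.4; K < 71.4, so no, the predator goes extinct.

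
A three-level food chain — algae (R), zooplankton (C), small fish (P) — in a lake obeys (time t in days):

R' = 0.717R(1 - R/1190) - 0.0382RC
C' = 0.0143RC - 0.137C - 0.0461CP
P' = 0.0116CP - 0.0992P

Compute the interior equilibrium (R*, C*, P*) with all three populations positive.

From dP/dt = 0: 0.0116C* = 0.0992, so C* = 8.55.
From dR/dt = 0: 0.717(1 - R*/1190) = 0.0382·8.55, giving R* = 1190·(1 - 0.456) = 648.
From dC/dt = 0: 0.0143·648 - 0.137 = 0.0461P*, so P* = 9.13/0.0461 = 198.

R* ≈ 648, C* ≈ 8.55, P* ≈ 198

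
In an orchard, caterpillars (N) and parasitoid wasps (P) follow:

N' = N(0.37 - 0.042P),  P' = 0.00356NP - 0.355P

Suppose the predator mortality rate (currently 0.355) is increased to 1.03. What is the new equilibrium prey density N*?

At the interior fixed point, setting dP/dt = 0 with P > 0 fixes N* = (predator death rate)/(NP coefficient) — independent of the other coefficients.
With the change, N* = 1.03/0.00356 = 289; it rises from 99.7.

N* ≈ 289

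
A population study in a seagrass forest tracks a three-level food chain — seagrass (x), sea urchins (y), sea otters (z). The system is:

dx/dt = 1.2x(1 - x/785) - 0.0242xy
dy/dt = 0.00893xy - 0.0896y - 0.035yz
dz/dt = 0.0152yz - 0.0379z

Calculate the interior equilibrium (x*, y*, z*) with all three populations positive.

From dz/dt = 0: 0.0152y* = 0.0379, so y* = 2.49.
From dx/dt = 0: 1.2(1 - x*/785) = 0.0242·2.49, giving x* = 785·(1 - 0.0503) = 746.
From dy/dt = 0: 0.00893·746 - 0.0896 = 0.035z*, so z* = 6.57/0.035 = 188.

x* ≈ 746, y* ≈ 2.49, z* ≈ 188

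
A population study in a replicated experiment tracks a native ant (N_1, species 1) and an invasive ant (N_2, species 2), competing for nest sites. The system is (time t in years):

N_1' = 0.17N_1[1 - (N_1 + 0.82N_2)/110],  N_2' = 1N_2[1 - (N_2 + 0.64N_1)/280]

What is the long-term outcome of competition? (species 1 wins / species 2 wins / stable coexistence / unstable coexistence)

species 2 excludes species 1

Compare the nullcline intercepts: K1/α12 = 110/0.82 = 134 < K2 = 280; K2/α21 = 280/0.64 = 438 > K1 = 110.
Since the inequalities point opposite ways, species 2 can invade but species 1 cannot.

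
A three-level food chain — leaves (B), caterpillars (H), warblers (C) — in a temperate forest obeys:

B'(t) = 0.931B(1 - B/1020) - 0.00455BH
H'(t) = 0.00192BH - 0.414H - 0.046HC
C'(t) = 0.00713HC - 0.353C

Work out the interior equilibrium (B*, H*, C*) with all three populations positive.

From dC/dt = 0: 0.00713H* = 0.353, so H* = 49.5.
From dB/dt = 0: 0.931(1 - B*/1020) = 0.00455·49.5, giving B* = 1020·(1 - 0.242) = 773.
From dH/dt = 0: 0.00192·773 - 0.414 = 0.046C*, so C* = 1.07/0.046 = 23.3.

B* ≈ 773, H* ≈ 49.5, C* ≈ 23.3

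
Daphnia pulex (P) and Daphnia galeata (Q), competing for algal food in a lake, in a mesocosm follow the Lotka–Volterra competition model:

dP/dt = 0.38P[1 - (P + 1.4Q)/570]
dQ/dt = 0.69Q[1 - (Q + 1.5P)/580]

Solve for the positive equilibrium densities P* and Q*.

P* ≈ 220, Q* ≈ 250

Setting both brackets to zero gives the nullclines P + 1.4Q = 570 and 1.5P + Q = 580.
Substituting Q = 580 - 1.5P into the first: P(1 - 1.4·1.5) = 570 - 1.4·580.
So P* = -242/-1.1 = 220, and then Q* = 580 - 1.5·220 = 250.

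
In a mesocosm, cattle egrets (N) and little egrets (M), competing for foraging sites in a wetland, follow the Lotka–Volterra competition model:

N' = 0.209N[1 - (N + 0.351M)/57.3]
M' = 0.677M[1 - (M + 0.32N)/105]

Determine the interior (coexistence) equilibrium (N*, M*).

Setting both brackets to zero gives the nullclines N + 0.351M = 57.3 and 0.32N + M = 105.
Substituting M = 105 - 0.32N into the first: N(1 - 0.351·0.32) = 57.3 - 0.351·105.
So N* = 20.4/0.888 = 23, and then M* = 105 - 0.32·23 = 97.6.

N* ≈ 23, M* ≈ 97.6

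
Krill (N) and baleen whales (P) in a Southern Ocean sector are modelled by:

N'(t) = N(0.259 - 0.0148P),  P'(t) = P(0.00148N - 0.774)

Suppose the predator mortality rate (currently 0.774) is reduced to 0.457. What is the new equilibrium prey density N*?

At the interior fixed point, setting dP/dt = 0 with P > 0 fixes N* = (predator death rate)/(NP coefficient) — independent of the other coefficients.
With the change, N* = 0.457/0.00148 = 309; it falls from 523.

N* ≈ 309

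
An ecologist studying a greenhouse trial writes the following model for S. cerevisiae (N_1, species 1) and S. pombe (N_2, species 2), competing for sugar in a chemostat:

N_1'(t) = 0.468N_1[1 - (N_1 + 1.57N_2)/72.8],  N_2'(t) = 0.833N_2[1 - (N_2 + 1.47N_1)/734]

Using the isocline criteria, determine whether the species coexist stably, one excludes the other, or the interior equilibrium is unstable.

Compare the nullcline intercepts: K1/α12 = 72.8/1.57 = 46.4 < K2 = 734; K2/α21 = 734/1.47 = 499 > K1 = 72.8.
Since the inequalities point opposite ways, species 2 can invade but species 1 cannot.

species 2 excludes species 1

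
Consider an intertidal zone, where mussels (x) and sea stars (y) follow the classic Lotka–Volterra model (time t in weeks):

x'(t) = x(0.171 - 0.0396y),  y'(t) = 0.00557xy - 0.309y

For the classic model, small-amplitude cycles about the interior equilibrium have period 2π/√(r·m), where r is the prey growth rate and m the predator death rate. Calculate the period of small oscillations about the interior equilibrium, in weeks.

Here r = 0.171 and m = 0.309, so r·m = 0.0528.
ω = √0.0528 = 0.23 per week, hence T = 2π/ω ≈ 27.3 weeks.

T ≈ 27.3 weeks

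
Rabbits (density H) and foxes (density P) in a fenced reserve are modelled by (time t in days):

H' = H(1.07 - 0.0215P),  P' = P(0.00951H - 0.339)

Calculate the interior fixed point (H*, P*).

H* ≈ 35.6, P* ≈ 49.8

Set dP/dt = 0 with P > 0: 0.00951H - 0.339 = 0, so H* = 0.339/0.00951 = 35.6.
Set dH/dt = 0 with H > 0: 1.07 - 0.0215P = 0, so P* = 1.07/0.0215 = 49.8.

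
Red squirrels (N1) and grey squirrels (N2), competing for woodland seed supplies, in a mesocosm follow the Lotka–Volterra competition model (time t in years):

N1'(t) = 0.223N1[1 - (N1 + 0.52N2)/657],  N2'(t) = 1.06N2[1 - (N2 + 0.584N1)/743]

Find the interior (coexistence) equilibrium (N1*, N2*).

Setting both brackets to zero gives the nullclines N1 + 0.52N2 = 657 and 0.584N1 + N2 = 743.
Substituting N2 = 743 - 0.584N1 into the first: N1(1 - 0.52·0.584) = 657 - 0.52·743.
So N1* = 271/0.696 = 389, and then N2* = 743 - 0.584·389 = 516.

N1* ≈ 389, N2* ≈ 516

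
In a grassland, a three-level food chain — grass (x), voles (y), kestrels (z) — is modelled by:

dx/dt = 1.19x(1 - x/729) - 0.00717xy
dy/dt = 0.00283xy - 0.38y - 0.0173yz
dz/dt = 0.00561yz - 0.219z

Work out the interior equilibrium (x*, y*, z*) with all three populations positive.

x* ≈ 558, y* ≈ 39, z* ≈ 69.2

From dz/dt = 0: 0.00561y* = 0.219, so y* = 39.
From dx/dt = 0: 1.19(1 - x*/729) = 0.00717·39, giving x* = 729·(1 - 0.235) = 558.
From dy/dt = 0: 0.00283·558 - 0.38 = 0.0173z*, so z* = 1.2/0.0173 = 69.2.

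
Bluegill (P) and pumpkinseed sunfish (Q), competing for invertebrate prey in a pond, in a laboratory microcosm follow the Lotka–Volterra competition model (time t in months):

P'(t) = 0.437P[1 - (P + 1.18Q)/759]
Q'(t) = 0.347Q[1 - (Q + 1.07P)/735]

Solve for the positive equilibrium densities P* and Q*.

P* ≈ 412, Q* ≈ 294

Setting both brackets to zero gives the nullclines P + 1.18Q = 759 and 1.07P + Q = 735.
Substituting Q = 735 - 1.07P into the first: P(1 - 1.18·1.07) = 759 - 1.18·735.
So P* = -108/-0.263 = 412, and then Q* = 735 - 1.07·412 = 294.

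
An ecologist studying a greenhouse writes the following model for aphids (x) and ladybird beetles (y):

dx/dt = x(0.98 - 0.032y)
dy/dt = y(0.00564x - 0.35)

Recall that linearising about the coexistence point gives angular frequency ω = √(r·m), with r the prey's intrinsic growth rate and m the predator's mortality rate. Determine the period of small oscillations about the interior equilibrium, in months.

Here r = 0.98 and m = 0.35, so r·m = 0.343.
ω = √0.343 = 0.586 per month, hence T = 2π/ω ≈ 10.7 months.

T ≈ 10.7 months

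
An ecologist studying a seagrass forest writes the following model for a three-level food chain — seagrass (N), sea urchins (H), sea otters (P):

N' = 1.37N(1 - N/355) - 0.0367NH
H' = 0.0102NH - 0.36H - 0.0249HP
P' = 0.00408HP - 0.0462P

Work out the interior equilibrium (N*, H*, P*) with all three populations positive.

From dP/dt = 0: 0.00408H* = 0.0462, so H* = 11.3.
From dN/dt = 0: 1.37(1 - N*/355) = 0.0367·11.3, giving N* = 355·(1 - 0.303) = 247.
From dH/dt = 0: 0.0102·247 - 0.36 = 0.0249P*, so P* = 2.16/0.0249 = 86.9.

N* ≈ 247, H* ≈ 11.3, P* ≈ 86.9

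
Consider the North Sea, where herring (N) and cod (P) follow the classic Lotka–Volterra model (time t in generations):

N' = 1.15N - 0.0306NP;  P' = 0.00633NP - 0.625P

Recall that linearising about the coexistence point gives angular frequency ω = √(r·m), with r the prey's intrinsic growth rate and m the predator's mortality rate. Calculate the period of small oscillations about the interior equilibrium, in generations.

T ≈ 7.41 generations

Here r = 1.15 and m = 0.625, so r·m = 0.719.
ω = √0.719 = 0.848 per generation, hence T = 2π/ω ≈ 7.41 generations.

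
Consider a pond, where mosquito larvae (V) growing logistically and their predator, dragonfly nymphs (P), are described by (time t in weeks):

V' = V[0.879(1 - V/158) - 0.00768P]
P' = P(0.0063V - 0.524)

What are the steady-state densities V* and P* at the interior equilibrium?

From dP/dt = 0 with P > 0: 0.0063V* = 0.524, so V* = 83.2.
Substitute into dV/dt = 0: 0.879(1 - 83.2/158) = 0.00768P*.
The bracket is 0.474, giving P* = 0.416/0.00768 = 54.2.

V* ≈ 83.2, P* ≈ 54.2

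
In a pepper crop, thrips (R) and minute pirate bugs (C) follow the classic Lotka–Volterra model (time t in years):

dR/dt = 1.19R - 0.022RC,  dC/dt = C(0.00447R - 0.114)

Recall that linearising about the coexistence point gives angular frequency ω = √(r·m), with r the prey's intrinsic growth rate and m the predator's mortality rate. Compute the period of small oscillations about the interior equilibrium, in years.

T ≈ 17.1 years

Here r = 1.19 and m = 0.114, so r·m = 0.136.
ω = √0.136 = 0.368 per year, hence T = 2π/ω ≈ 17.1 years.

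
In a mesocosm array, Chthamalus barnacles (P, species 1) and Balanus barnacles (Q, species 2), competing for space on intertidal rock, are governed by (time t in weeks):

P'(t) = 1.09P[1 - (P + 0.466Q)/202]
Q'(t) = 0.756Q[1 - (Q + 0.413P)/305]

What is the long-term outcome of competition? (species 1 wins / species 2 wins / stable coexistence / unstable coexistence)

Compare the nullcline intercepts: K1/α12 = 202/0.466 = 433 > K2 = 305; K2/α21 = 305/0.413 = 738 > K1 = 202.
Since both inequalities hold, each species can invade when rare, so the interior equilibrium is stable.

stable coexistence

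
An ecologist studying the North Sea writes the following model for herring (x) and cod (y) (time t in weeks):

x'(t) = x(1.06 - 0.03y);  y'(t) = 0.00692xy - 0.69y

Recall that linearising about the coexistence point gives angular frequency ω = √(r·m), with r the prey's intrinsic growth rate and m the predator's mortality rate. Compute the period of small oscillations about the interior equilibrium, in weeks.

T ≈ 7.35 weeks

Here r = 1.06 and m = 0.69, so r·m = 0.731.
ω = √0.731 = 0.855 per week, hence T = 2π/ω ≈ 7.35 weeks.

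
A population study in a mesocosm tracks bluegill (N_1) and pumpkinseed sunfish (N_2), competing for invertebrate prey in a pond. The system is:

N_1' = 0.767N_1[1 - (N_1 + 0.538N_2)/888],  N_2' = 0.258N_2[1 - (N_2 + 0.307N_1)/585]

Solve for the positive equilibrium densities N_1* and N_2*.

Setting both brackets to zero gives the nullclines N_1 + 0.538N_2 = 888 and 0.307N_1 + N_2 = 585.
Substituting N_2 = 585 - 0.307N_1 into the first: N_1(1 - 0.538·0.307) = 888 - 0.538·585.
So N_1* = 573/0.835 = 687, and then N_2* = 585 - 0.307·687 = 374.

N_1* ≈ 687, N_2* ≈ 374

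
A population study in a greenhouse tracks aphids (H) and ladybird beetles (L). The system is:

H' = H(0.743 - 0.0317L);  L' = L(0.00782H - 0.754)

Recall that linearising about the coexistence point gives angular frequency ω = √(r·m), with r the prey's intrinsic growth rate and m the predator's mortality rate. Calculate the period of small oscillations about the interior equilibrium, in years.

T ≈ 8.39 years

Here r = 0.743 and m = 0.754, so r·m = 0.56.
ω = √0.56 = 0.748 per year, hence T = 2π/ω ≈ 8.39 years.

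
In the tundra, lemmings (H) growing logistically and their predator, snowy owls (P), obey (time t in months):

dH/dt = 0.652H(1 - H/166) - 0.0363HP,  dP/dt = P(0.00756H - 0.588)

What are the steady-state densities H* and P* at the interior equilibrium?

From dP/dt = 0 with P > 0: 0.00756H* = 0.588, so H* = 77.8.
Substitute into dH/dt = 0: 0.652(1 - 77.8/166) = 0.0363P*.
The bracket is 0.531, giving P* = 0.347/0.0363 = 9.55.

H* ≈ 77.8, P* ≈ 9.55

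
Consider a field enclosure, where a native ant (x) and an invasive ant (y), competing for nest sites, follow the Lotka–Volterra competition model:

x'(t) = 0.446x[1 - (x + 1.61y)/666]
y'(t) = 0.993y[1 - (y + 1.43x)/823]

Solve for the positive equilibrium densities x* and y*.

x* ≈ 506, y* ≈ 99.3

Setting both brackets to zero gives the nullclines x + 1.61y = 666 and 1.43x + y = 823.
Substituting y = 823 - 1.43x into the first: x(1 - 1.61·1.43) = 666 - 1.61·823.
So x* = -659/-1.3 = 506, and then y* = 823 - 1.43·506 = 99.3.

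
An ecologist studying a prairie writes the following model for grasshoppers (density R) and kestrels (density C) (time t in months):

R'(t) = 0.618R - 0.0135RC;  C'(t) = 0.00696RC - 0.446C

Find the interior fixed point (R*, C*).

R* ≈ 64.1, C* ≈ 45.8

Set dC/dt = 0 with C > 0: 0.00696R - 0.446 = 0, so R* = 0.446/0.00696 = 64.1.
Set dR/dt = 0 with R > 0: 0.618 - 0.0135C = 0, so C* = 0.618/0.0135 = 45.8.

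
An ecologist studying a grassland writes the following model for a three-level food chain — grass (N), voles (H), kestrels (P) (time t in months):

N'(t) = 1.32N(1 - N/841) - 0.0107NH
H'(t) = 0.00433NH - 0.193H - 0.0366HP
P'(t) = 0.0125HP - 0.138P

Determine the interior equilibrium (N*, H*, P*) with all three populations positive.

N* ≈ 766, H* ≈ 11, P* ≈ 85.3

From dP/dt = 0: 0.0125H* = 0.138, so H* = 11.
From dN/dt = 0: 1.32(1 - N*/841) = 0.0107·11, giving N* = 841·(1 - 0.0895) = 766.
From dH/dt = 0: 0.00433·766 - 0.193 = 0.0366P*, so P* = 3.12/0.0366 = 85.3.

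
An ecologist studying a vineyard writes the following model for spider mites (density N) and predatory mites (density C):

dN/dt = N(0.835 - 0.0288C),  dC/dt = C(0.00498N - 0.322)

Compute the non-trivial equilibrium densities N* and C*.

Set dC/dt = 0 with C > 0: 0.00498N - 0.322 = 0, so N* = 0.322/0.00498 = 64.7.
Set dN/dt = 0 with N > 0: 0.835 - 0.0288C = 0, so C* = 0.835/0.0288 = 29.

N* ≈ 64.7, C* ≈ 29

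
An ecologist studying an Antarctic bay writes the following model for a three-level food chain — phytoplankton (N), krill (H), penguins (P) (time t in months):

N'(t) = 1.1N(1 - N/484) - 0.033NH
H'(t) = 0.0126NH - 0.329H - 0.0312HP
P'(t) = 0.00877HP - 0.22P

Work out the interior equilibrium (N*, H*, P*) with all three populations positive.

From dP/dt = 0: 0.00877H* = 0.22, so H* = 25.1.
From dN/dt = 0: 1.1(1 - N*/484) = 0.033·25.1, giving N* = 484·(1 - 0.753) = 120.
From dH/dt = 0: 0.0126·120 - 0.329 = 0.0312P*, so P* = 1.18/0.0312 = 37.8.

N* ≈ 120, H* ≈ 25.1, P* ≈ 37.8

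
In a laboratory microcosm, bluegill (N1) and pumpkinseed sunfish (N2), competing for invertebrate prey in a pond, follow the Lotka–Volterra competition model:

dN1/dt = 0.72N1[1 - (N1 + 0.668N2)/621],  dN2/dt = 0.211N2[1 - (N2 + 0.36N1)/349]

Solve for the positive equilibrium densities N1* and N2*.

N1* ≈ 511, N2* ≈ 165

Setting both brackets to zero gives the nullclines N1 + 0.668N2 = 621 and 0.36N1 + N2 = 349.
Substituting N2 = 349 - 0.36N1 into the first: N1(1 - 0.668·0.36) = 621 - 0.668·349.
So N1* = 388/0.76 = 511, and then N2* = 349 - 0.36·511 = 165.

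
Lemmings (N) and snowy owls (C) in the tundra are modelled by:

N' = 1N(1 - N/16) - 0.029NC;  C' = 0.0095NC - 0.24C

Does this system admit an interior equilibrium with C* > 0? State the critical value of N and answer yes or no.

Threshold N = 25.3; K < 25.3, so no, the predator goes extinct.

The predator equation gives dC/dt > 0 only when N > 0.24/0.0095 = 25.3.
Without the predator, N → K = 16. Since 16 < 25.3, the predator cannot invade.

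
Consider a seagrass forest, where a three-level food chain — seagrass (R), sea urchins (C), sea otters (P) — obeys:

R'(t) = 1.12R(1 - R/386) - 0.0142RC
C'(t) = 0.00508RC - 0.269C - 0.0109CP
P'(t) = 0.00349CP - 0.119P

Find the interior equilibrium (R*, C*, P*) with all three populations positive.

From dP/dt = 0: 0.00349C* = 0.119, so C* = 34.1.
From dR/dt = 0: 1.12(1 - R*/386) = 0.0142·34.1, giving R* = 386·(1 - 0.432) = 219.
From dC/dt = 0: 0.00508·219 - 0.269 = 0.0109P*, so P* = 0.844/0.0109 = 77.4.

R* ≈ 219, C* ≈ 34.1, P* ≈ 77.4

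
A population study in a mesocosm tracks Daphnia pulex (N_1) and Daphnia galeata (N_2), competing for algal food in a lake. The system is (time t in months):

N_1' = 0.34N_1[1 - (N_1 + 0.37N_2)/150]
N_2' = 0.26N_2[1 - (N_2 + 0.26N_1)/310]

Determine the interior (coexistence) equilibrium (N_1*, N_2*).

N_1* ≈ 39.1, N_2* ≈ 300

Setting both brackets to zero gives the nullclines N_1 + 0.37N_2 = 150 and 0.26N_1 + N_2 = 310.
Substituting N_2 = 310 - 0.26N_1 into the first: N_1(1 - 0.37·0.26) = 150 - 0.37·310.
So N_1* = 35.3/0.904 = 39.1, and then N_2* = 310 - 0.26·39.1 = 300.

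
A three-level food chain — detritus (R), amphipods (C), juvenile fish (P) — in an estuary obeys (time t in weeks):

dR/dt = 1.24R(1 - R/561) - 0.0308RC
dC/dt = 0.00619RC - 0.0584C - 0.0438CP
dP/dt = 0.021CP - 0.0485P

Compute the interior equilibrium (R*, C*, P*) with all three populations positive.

From dP/dt = 0: 0.021C* = 0.0485, so C* = 2.31.
From dR/dt = 0: 1.24(1 - R*/561) = 0.0308·2.31, giving R* = 561·(1 - 0.0574) = 529.
From dC/dt = 0: 0.00619·529 - 0.0584 = 0.0438P*, so P* = 3.21/0.0438 = 73.4.

R* ≈ 529, C* ≈ 2.31, P* ≈ 73.4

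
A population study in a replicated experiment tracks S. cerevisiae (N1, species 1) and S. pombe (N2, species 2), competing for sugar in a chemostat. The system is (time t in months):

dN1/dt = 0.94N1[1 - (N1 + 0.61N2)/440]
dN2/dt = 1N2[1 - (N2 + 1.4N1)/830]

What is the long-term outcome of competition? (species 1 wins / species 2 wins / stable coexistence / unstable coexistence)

Compare the nullcline intercepts: K1/α12 = 440/0.61 = 721 < K2 = 830; K2/α21 = 830/1.4 = 593 > K1 = 440.
Since the inequalities point opposite ways, species 2 can invade but species 1 cannot.

species 2 excludes species 1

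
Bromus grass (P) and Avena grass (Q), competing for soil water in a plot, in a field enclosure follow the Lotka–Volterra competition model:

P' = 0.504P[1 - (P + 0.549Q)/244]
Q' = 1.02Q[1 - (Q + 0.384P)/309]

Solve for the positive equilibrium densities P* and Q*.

Setting both brackets to zero gives the nullclines P + 0.549Q = 244 and 0.384P + Q = 309.
Substituting Q = 309 - 0.384P into the first: P(1 - 0.549·0.384) = 244 - 0.549·309.
So P* = 74.4/0.789 = 94.2, and then Q* = 309 - 0.384·94.2 = 273.

P* ≈ 94.2, Q* ≈ 273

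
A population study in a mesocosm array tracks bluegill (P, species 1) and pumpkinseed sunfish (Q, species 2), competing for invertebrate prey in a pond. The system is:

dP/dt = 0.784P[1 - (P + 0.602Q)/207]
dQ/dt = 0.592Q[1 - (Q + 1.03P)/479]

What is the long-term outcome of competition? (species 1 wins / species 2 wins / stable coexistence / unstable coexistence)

Compare the nullcline intercepts: K1/α12 = 207/0.602 = 344 < K2 = 479; K2/α21 = 479/1.03 = 465 > K1 = 207.
Since the inequalities point opposite ways, species 2 can invade but species 1 cannot.

species 2 excludes species 1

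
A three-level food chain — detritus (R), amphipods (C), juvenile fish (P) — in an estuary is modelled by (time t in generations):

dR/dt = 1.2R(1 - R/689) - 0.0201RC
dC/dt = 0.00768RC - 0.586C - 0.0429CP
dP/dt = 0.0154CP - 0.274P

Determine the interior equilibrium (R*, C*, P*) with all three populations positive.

R* ≈ 484, C* ≈ 17.8, P* ≈ 72.9

From dP/dt = 0: 0.0154C* = 0.274, so C* = 17.8.
From dR/dt = 0: 1.2(1 - R*/689) = 0.0201·17.8, giving R* = 689·(1 - 0.298) = 484.
From dC/dt = 0: 0.00768·484 - 0.586 = 0.0429P*, so P* = 3.13/0.0429 = 72.9.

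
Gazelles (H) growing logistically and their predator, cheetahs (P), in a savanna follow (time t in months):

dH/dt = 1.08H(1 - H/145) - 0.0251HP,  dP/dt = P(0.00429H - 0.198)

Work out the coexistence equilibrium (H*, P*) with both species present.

H* ≈ 46.2, P* ≈ 29.3

From dP/dt = 0 with P > 0: 0.00429H* = 0.198, so H* = 46.2.
Substitute into dH/dt = 0: 1.08(1 - 46.2/145) = 0.0251P*.
The bracket is 0.682, giving P* = 0.736/0.0251 = 29.3.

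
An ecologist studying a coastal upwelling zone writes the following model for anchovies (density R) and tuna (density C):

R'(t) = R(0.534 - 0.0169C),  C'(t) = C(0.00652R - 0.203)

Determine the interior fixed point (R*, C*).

R* ≈ 31.1, C* ≈ 31.6

Set dC/dt = 0 with C > 0: 0.00652R - 0.203 = 0, so R* = 0.203/0.00652 = 31.1.
Set dR/dt = 0 with R > 0: 0.534 - 0.0169C = 0, so C* = 0.534/0.0169 = 31.6.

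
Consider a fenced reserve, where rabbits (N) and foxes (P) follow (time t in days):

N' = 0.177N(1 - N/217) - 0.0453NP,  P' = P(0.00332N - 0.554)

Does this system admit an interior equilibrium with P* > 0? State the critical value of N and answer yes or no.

The predator equation gives dP/dt > 0 only when N > 0.554/0.00332 = 167.
Without the predator, N → K = 217. Since 217 > 167, the predator can invade and persist.

Threshold N = 167; K > 167, so yes, the predator persists.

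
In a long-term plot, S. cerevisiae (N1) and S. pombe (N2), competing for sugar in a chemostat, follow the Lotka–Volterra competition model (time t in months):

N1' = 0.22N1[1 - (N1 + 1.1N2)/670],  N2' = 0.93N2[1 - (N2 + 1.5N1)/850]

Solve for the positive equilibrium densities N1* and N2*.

Setting both brackets to zero gives the nullclines N1 + 1.1N2 = 670 and 1.5N1 + N2 = 850.
Substituting N2 = 850 - 1.5N1 into the first: N1(1 - 1.1·1.5) = 670 - 1.1·850.
So N1* = -265/-0.65 = 408, and then N2* = 850 - 1.5·408 = 238.

N1* ≈ 408, N2* ≈ 238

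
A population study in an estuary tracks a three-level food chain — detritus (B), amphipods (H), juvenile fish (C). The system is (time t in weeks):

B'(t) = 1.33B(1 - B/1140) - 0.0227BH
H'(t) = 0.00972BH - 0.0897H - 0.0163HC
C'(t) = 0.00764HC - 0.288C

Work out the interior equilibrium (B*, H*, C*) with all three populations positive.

From dC/dt = 0: 0.00764H* = 0.288, so H* = 37.7.
From dB/dt = 0: 1.33(1 - B*/1140) = 0.0227·37.7, giving B* = 1140·(1 - 0.643) = 407.
From dH/dt = 0: 0.00972·407 - 0.0897 = 0.0163C*, so C* = 3.86/0.0163 = 237.

B* ≈ 407, H* ≈ 37.7, C* ≈ 237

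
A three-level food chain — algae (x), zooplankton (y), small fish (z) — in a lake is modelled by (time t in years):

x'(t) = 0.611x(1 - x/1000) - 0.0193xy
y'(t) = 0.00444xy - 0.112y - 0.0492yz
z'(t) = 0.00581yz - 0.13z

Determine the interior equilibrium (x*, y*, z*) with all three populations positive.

x* ≈ 293, y* ≈ 22.4, z* ≈ 24.2

From dz/dt = 0: 0.00581y* = 0.13, so y* = 22.4.
From dx/dt = 0: 0.611(1 - x*/1000) = 0.0193·22.4, giving x* = 1000·(1 - 0.707) = 293.
From dy/dt = 0: 0.00444·293 - 0.112 = 0.0492z*, so z* = 1.19/0.0492 = 24.2.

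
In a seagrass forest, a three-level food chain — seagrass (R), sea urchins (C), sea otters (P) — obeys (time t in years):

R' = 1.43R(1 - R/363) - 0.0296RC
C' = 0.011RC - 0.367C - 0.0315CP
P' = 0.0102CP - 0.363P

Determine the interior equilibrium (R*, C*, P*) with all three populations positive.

From dP/dt = 0: 0.0102C* = 0.363, so C* = 35.6.
From dR/dt = 0: 1.43(1 - R*/363) = 0.0296·35.6, giving R* = 363·(1 - 0.737) = 95.6.
From dC/dt = 0: 0.011·95.6 - 0.367 = 0.0315P*, so P* = 0.685/0.0315 = 21.7.

R* ≈ 95.6, C* ≈ 35.6, P* ≈ 21.7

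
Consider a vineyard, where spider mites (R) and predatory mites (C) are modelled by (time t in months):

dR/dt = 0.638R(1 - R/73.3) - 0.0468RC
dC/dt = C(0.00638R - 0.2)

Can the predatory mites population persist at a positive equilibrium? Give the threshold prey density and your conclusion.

Threshold R = 31.3; K > 31.3, so yes, the predator persists.

The predator equation gives dC/dt > 0 only when R > 0.2/0.00638 = 31.3.
Without the predator, R → K = 73.3. Since 73.3 > 31.3, the predator can invade and persist.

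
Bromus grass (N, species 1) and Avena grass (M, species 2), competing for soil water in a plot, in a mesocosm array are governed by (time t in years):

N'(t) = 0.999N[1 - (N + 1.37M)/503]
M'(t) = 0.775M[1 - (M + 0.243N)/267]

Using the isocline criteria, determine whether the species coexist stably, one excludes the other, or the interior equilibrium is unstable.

stable coexistence

Compare the nullcline intercepts: K1/α12 = 503/1.37 = 367 > K2 = 267; K2/α21 = 267/0.243 = 1100 > K1 = 503.
Since both inequalities hold, each species can invade when rare, so the interior equilibrium is stable.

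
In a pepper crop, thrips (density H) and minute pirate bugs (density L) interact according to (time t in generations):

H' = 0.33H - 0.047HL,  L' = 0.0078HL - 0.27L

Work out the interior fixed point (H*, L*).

Set dL/dt = 0 with L > 0: 0.0078H - 0.27 = 0, so H* = 0.27/0.0078 = 34.6.
Set dH/dt = 0 with H > 0: 0.33 - 0.047L = 0, so L* = 0.33/0.047 = 7.02.

H* ≈ 34.6, L* ≈ 7.02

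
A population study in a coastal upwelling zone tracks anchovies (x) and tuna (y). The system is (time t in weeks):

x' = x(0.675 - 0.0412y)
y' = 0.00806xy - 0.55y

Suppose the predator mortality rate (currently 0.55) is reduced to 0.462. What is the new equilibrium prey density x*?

x* ≈ 57.3

At the interior fixed point, setting dy/dt = 0 with y > 0 fixes x* = (predator death rate)/(xy coefficient) — independent of the other coefficients.
With the change, x* = 0.462/0.00806 = 57.3; it falls from 68.2.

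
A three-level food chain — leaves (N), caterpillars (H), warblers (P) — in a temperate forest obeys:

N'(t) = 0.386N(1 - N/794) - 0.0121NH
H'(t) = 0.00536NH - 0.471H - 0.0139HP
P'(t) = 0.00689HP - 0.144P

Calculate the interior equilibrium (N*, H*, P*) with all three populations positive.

N* ≈ 274, H* ≈ 20.9, P* ≈ 71.7

From dP/dt = 0: 0.00689H* = 0.144, so H* = 20.9.
From dN/dt = 0: 0.386(1 - N*/794) = 0.0121·20.9, giving N* = 794·(1 - 0.655) = 274.
From dH/dt = 0: 0.00536·274 - 0.471 = 0.0139P*, so P* = 0.997/0.0139 = 71.7.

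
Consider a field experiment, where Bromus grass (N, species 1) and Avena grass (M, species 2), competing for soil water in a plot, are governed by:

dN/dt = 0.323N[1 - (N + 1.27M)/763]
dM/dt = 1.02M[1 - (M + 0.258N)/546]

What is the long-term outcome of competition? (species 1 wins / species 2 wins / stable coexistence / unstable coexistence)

stable coexistence

Compare the nullcline intercepts: K1/α12 = 763/1.27 = 601 > K2 = 546; K2/α21 = 546/0.258 = 2120 > K1 = 763.
Since both inequalities hold, each species can invade when rare, so the interior equilibrium is stable.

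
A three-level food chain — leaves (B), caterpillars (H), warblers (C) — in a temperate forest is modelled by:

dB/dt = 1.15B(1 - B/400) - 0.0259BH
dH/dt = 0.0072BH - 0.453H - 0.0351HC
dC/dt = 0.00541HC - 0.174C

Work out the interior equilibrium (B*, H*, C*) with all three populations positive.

B* ≈ 110, H* ≈ 32.2, C* ≈ 9.71

From dC/dt = 0: 0.00541H* = 0.174, so H* = 32.2.
From dB/dt = 0: 1.15(1 - B*/400) = 0.0259·32.2, giving B* = 400·(1 - 0.724) = 110.
From dH/dt = 0: 0.0072·110 - 0.453 = 0.0351C*, so C* = 0.341/0.0351 = 9.71.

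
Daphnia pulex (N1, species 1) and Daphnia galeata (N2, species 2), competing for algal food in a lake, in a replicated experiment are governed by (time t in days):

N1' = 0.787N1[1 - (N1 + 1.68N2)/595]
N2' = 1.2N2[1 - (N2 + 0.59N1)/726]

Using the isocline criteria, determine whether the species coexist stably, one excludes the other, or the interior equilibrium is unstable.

species 2 excludes species 1

Compare the nullcline intercepts: K1/α12 = 595/1.68 = 354 < K2 = 726; K2/α21 = 726/0.59 = 1230 > K1 = 595.
Since the inequalities point opposite ways, species 2 can invade but species 1 cannot.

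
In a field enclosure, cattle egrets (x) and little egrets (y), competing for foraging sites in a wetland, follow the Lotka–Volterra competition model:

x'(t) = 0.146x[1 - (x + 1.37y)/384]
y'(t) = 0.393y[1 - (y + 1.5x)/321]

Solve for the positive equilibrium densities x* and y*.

Setting both brackets to zero gives the nullclines x + 1.37y = 384 and 1.5x + y = 321.
Substituting y = 321 - 1.5x into the first: x(1 - 1.37·1.5) = 384 - 1.37·321.
So x* = -55.8/-1.06 = 52.9, and then y* = 321 - 1.5·52.9 = 242.

x* ≈ 52.9, y* ≈ 242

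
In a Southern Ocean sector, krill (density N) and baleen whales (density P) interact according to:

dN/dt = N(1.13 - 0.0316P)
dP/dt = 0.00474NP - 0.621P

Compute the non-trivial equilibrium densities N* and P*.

Set dP/dt = 0 with P > 0: 0.00474N - 0.621 = 0, so N* = 0.621/0.00474 = 131.
Set dN/dt = 0 with N > 0: 1.13 - 0.0316P = 0, so P* = 1.13/0.0316 = 35.8.

N* ≈ 131, P* ≈ 35.8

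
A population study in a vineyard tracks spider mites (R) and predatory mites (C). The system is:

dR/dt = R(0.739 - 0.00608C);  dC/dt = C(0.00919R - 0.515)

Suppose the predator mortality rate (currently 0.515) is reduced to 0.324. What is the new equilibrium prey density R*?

R* ≈ 35.3

At the interior fixed point, setting dC/dt = 0 with C > 0 fixes R* = (predator death rate)/(RC coefficient) — independent of the other coefficients.
With the change, R* = 0.324/0.00919 = 35.3; it falls from 56.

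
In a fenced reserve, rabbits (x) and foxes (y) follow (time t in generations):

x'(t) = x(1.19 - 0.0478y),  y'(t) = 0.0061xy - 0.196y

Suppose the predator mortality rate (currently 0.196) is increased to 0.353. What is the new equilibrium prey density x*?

At the interior fixed point, setting dy/dt = 0 with y > 0 fixes x* = (predator death rate)/(xy coefficient) — independent of the other coefficients.
With the change, x* = 0.353/0.0061 = 57.9; it rises from 32.1.

x* ≈ 57.9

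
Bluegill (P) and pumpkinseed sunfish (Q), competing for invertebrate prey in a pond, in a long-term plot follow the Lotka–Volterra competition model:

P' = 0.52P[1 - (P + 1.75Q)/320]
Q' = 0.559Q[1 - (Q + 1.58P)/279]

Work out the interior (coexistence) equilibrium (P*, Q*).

Setting both brackets to zero gives the nullclines P + 1.75Q = 320 and 1.58P + Q = 279.
Substituting Q = 279 - 1.58P into the first: P(1 - 1.75·1.58) = 320 - 1.75·279.
So P* = -168/-1.77 = 95.3, and then Q* = 279 - 1.58·95.3 = 128.

P* ≈ 95.3, Q* ≈ 128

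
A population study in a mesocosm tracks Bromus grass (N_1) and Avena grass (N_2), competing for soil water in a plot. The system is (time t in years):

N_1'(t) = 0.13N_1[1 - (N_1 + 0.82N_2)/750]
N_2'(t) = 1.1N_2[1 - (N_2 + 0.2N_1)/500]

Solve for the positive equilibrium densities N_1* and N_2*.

N_1* ≈ 407, N_2* ≈ 419

Setting both brackets to zero gives the nullclines N_1 + 0.82N_2 = 750 and 0.2N_1 + N_2 = 500.
Substituting N_2 = 500 - 0.2N_1 into the first: N_1(1 - 0.82·0.2) = 750 - 0.82·500.
So N_1* = 340/0.836 = 407, and then N_2* = 500 - 0.2·407 = 419.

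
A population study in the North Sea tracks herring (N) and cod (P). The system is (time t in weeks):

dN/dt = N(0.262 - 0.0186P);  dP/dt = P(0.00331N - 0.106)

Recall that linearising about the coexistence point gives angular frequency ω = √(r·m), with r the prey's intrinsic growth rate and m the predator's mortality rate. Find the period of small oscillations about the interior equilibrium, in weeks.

Here r = 0.262 and m = 0.106, so r·m = 0.0278.
ω = √0.0278 = 0.167 per week, hence T = 2π/ω ≈ 37.7 weeks.

T ≈ 37.7 weeks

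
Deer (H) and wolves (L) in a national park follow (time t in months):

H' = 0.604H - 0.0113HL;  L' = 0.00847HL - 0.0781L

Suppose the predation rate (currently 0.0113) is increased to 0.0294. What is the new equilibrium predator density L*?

At the interior fixed point, setting dH/dt = 0 with H > 0 fixes L* = (prey growth rate)/(HL coefficient) — independent of the other coefficients.
With the change, L* = 0.604/0.0294 = 20.5; it falls from 53.5.

L* ≈ 20.5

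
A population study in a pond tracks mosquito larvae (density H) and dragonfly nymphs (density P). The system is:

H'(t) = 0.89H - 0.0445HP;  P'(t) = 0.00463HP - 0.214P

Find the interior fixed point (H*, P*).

H* ≈ 46.2, P* ≈ 20

Set dP/dt = 0 with P > 0: 0.00463H - 0.214 = 0, so H* = 0.214/0.00463 = 46.2.
Set dH/dt = 0 with H > 0: 0.89 - 0.0445P = 0, so P* = 0.89/0.0445 = 20.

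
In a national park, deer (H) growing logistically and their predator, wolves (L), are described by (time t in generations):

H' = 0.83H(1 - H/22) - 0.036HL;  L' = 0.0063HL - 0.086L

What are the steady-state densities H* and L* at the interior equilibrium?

H* ≈ 13.7, L* ≈ 8.75

From dL/dt = 0 with L > 0: 0.0063H* = 0.086, so H* = 13.7.
Substitute into dH/dt = 0: 0.83(1 - 13.7/22) = 0.036L*.
The bracket is 0.38, giving L* = 0.315/0.036 = 8.75.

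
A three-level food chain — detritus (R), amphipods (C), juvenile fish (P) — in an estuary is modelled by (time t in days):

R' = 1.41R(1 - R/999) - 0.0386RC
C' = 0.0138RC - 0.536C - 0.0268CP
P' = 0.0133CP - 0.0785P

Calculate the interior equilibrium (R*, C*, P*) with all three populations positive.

R* ≈ 838, C* ≈ 5.9, P* ≈ 411

From dP/dt = 0: 0.0133C* = 0.0785, so C* = 5.9.
From dR/dt = 0: 1.41(1 - R*/999) = 0.0386·5.9, giving R* = 999·(1 - 0.162) = 838.
From dC/dt = 0: 0.0138·838 - 0.536 = 0.0268P*, so P* = 11/0.0268 = 411.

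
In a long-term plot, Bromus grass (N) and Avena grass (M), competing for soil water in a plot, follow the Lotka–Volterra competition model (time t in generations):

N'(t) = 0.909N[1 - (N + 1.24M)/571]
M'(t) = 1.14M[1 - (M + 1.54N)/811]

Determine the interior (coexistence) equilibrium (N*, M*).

N* ≈ 478, M* ≈ 75.1

Setting both brackets to zero gives the nullclines N + 1.24M = 571 and 1.54N + M = 811.
Substituting M = 811 - 1.54N into the first: N(1 - 1.24·1.54) = 571 - 1.24·811.
So N* = -435/-0.91 = 478, and then M* = 811 - 1.54·478 = 75.1.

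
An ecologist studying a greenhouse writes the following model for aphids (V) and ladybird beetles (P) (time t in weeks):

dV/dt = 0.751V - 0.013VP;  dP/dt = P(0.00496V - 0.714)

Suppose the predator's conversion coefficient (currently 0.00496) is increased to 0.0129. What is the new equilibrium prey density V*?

At the interior fixed point, setting dP/dt = 0 with P > 0 fixes V* = (predator death rate)/(VP coefficient) — independent of the other coefficients.
With the change, V* = 0.714/0.0129 = 55.3; it falls from 144.

V* ≈ 55.3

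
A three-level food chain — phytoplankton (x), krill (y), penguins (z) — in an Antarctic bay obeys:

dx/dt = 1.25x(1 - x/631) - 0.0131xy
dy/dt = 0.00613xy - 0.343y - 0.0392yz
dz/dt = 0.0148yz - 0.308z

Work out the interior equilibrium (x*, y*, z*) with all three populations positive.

From dz/dt = 0: 0.0148y* = 0.308, so y* = 20.8.
From dx/dt = 0: 1.25(1 - x*/631) = 0.0131·20.8, giving x* = 631·(1 - 0.218) = 493.
From dy/dt = 0: 0.00613·493 - 0.343 = 0.0392z*, so z* = 2.68/0.0392 = 68.4.

x* ≈ 493, y* ≈ 20.8, z* ≈ 68.4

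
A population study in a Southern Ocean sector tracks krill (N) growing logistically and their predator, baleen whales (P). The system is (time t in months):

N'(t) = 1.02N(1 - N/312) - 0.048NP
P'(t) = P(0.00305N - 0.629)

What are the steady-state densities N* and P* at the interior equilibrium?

N* ≈ 206, P* ≈ 7.2

From dP/dt = 0 with P > 0: 0.00305N* = 0.629, so N* = 206.
Substitute into dN/dt = 0: 1.02(1 - 206/312) = 0.048P*.
The bracket is 0.339, giving P* = 0.346/0.048 = 7.2.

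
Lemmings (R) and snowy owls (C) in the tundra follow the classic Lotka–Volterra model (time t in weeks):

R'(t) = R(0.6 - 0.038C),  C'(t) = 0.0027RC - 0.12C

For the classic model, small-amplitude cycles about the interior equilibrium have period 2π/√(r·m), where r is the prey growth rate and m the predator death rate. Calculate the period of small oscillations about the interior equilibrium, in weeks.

Here r = 0.6 and m = 0.12, so r·m = 0.072.
ω = √0.072 = 0.268 per week, hence T = 2π/ω ≈ 23.4 weeks.

T ≈ 23.4 weeks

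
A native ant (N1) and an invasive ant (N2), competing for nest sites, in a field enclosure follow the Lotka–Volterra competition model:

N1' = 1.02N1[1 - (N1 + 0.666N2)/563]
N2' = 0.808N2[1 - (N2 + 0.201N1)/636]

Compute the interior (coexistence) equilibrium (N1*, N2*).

Setting both brackets to zero gives the nullclines N1 + 0.666N2 = 563 and 0.201N1 + N2 = 636.
Substituting N2 = 636 - 0.201N1 into the first: N1(1 - 0.666·0.201) = 563 - 0.666·636.
So N1* = 139/0.866 = 161, and then N2* = 636 - 0.201·161 = 604.

N1* ≈ 161, N2* ≈ 604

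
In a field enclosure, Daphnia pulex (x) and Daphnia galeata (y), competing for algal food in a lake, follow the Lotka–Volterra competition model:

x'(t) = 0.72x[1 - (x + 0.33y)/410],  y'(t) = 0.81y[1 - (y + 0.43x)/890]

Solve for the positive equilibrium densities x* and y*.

Setting both brackets to zero gives the nullclines x + 0.33y = 410 and 0.43x + y = 890.
Substituting y = 890 - 0.43x into the first: x(1 - 0.33·0.43) = 410 - 0.33·890.
So x* = 116/0.858 = 136, and then y* = 890 - 0.43·136 = 832.

x* ≈ 136, y* ≈ 832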